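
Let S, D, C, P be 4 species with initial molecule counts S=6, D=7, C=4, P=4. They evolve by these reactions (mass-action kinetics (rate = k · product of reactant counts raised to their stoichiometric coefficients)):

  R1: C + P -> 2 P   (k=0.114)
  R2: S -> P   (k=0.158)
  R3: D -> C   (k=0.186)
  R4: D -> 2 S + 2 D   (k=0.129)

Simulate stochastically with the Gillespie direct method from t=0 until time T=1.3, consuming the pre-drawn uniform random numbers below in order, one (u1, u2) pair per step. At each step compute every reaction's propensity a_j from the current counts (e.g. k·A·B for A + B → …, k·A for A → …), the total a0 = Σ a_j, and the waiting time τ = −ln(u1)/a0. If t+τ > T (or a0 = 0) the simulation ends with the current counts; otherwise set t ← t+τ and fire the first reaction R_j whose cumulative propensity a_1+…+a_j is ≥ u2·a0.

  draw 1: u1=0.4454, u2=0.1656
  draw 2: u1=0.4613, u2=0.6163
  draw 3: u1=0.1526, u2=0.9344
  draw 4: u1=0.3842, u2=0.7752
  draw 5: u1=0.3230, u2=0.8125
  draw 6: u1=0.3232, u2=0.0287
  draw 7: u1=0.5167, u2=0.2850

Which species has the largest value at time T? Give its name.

Dominant species at T: S

t=0.000: S=6 D=7 C=4 P=4
Draw 1: a1=1.824, a2=0.948, a3=1.302, a4=0.903, a0=4.977; τ=−ln(0.4454)/4.977=0.163 → t=0.163; u2·a0=0.1656·4.977=0.824 ≤ a1=1.824 → R1 fires; S=6 D=7 C=3 P=5
Draw 2: a1=1.710, a2=0.948, a3=1.302, a4=0.903, a0=4.863; τ=−ln(0.4613)/4.863=0.159 → t=0.322; u2·a0=0.6163·4.863=2.997; a1+a2=2.658 < 2.997 ≤ a1+…+a3=3.960 → R3 fires; S=6 D=6 C=4 P=5
Draw 3: a1=2.280, a2=0.948, a3=1.116, a4=0.774, a0=5.118; τ=−ln(0.1526)/5.118=0.367 → t=0.689; u2·a0=0.9344·5.118=4.782; a1+…+a3=4.344 < 4.782 ≤ a1+…+a4=5.118 → R4 fires; S=8 D=7 C=4 P=5
Draw 4: a1=2.280, a2=1.264, a3=1.302, a4=0.903, a0=5.749; τ=−ln(0.3842)/5.749=0.166 → t=0.855; u2·a0=0.7752·5.749=4.457; a1+a2=3.544 < 4.457 ≤ a1+…+a3=4.846 → R3 fires; S=8 D=6 C=5 P=5
Draw 5: a1=2.850, a2=1.264, a3=1.116, a4=0.774, a0=6.004; τ=−ln(0.3230)/6.004=0.188 → t=1.044; u2·a0=0.8125·6.004=4.878; a1+a2=4.114 < 4.878 ≤ a1+…+a3=5.230 → R3 fires; S=8 D=5 C=6 P=5
Draw 6: a1=3.420, a2=1.264, a3=0.930, a4=0.645, a0=6.259; τ=−ln(0.3232)/6.259=0.180 → t=1.224; u2·a0=0.0287·6.259=0.180 ≤ a1=3.420 → R1 fires; S=8 D=5 C=5 P=6
Draw 7: a1=3.420, a2=1.264, a3=0.930, a4=0.645, a0=6.259; τ=−ln(0.5167)/6.259=0.105 → t=1.329 > T=1.3: stop.
At T=1.3: S=8 D=5 C=5 P=6; the largest is S.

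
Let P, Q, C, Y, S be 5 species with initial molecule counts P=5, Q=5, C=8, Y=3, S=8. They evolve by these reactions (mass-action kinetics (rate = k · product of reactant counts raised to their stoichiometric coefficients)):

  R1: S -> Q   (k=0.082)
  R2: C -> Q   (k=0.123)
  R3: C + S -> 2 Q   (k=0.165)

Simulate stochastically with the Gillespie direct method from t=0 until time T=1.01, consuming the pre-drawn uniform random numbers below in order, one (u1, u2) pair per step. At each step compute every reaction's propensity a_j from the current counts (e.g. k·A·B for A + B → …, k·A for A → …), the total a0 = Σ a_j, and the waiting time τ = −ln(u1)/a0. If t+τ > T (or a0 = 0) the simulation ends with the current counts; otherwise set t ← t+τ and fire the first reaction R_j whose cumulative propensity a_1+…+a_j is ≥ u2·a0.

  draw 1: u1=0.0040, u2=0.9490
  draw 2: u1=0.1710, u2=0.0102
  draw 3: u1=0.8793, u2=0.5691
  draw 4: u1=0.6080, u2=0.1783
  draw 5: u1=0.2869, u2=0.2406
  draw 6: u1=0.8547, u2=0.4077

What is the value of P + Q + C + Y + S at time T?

Value at T = 29

Check how each reaction changes W = P + Q + C + Y + S (weight of products minus weight of reactants):
R1: S -> Q: (1·1) − (1·1) = 1 − 1 = 0
R2: C -> Q: (1·1) − (1·1) = 1 − 1 = 0
R3: C + S -> 2 Q: (1·2) − (1·1 + 1·1) = 2 − 2 = 0
Every reaction leaves W unchanged, so W is conserved and no simulation is needed: W(T) = W(0) = 5 + 5 + 8 + 3 + 8 = 29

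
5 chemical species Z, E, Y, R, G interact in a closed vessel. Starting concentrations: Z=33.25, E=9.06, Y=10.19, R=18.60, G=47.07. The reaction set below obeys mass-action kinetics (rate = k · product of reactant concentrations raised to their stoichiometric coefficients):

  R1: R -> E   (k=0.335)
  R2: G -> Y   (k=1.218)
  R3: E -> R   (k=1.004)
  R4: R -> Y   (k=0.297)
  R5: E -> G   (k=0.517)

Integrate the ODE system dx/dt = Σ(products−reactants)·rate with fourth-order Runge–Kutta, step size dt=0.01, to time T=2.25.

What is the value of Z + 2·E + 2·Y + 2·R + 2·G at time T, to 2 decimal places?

Check how each reaction changes W = Z + 2·E + 2·Y + 2·R + 2·G (weight of products minus weight of reactants):
R1: R -> E: (2·1) − (2·1) = 2 − 2 = 0
R2: G -> Y: (2·1) − (2·1) = 2 − 2 = 0
R3: E -> R: (2·1) − (2·1) = 2 − 2 = 0
R4: R -> Y: (2·1) − (2·1) = 2 − 2 = 0
R5: E -> G: (2·1) − (2·1) = 2 − 2 = 0
Every reaction leaves W unchanged, so W is conserved and no simulation is needed: W(T) = W(0) = 33.25 + 2·9.06 + 2·10.19 + 2·18.60 + 2·47.07 = 203.09

Value at T = 203.09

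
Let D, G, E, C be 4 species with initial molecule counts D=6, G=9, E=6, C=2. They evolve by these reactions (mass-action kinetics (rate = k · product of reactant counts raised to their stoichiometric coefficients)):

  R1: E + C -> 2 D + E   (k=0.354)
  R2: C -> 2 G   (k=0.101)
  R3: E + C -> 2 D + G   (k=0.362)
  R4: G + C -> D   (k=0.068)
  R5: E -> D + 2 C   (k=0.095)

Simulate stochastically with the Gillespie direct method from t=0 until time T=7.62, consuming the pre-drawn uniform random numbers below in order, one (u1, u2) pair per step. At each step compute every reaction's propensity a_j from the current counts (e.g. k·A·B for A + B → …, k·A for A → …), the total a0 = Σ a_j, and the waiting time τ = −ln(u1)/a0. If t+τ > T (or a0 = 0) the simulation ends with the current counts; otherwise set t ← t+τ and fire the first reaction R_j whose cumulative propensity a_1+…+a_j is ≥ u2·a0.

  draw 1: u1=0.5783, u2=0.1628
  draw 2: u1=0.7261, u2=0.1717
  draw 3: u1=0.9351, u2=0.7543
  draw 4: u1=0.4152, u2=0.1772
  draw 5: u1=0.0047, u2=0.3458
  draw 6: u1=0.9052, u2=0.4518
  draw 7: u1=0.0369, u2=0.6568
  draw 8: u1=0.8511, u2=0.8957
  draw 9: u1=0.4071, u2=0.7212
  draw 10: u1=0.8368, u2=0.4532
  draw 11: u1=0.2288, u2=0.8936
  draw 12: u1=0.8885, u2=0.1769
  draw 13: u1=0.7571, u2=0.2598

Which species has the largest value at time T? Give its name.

Dominant species at T: D

t=0.000: D=6 G=9 E=6 C=2
Draw 1: a1=4.248, a2=0.202, a3=4.344, a4=1.224, a5=0.570, a0=10.588; τ=−ln(0.5783)/10.588=0.052 → t=0.052; u2·a0=0.1628·10.588=1.724 ≤ a1=4.248 → R1 fires; D=8 G=9 E=6 C=1
Draw 2: a1=2.124, a2=0.101, a3=2.172, a4=0.612, a5=0.570, a0=5.579; τ=−ln(0.7261)/5.579=0.057 → t=0.109; u2·a0=0.1717·5.579=0.958 ≤ a1=2.124 → R1 fires; D=10 G=9 E=6 C=0
Draw 3: a1=0.000, a2=0.000, a3=0.000, a4=0.000, a5=0.570, a0=0.570; τ=−ln(0.9351)/0.570=0.118 → t=0.227; u2·a0=0.7543·0.570=0.430; a1+…+a4=0.000 < 0.430 ≤ a1+…+a5=0.570 → R5 fires; D=11 G=9 E=5 C=2
Draw 4: a1=3.540, a2=0.202, a3=3.620, a4=1.224, a5=0.475, a0=9.061; τ=−ln(0.4152)/9.061=0.097 → t=0.324; u2·a0=0.1772·9.061=1.606 ≤ a1=3.540 → R1 fires; D=13 G=9 E=5 C=1
Draw 5: a1=1.770, a2=0.101, a3=1.810, a4=0.612, a5=0.475, a0=4.768; τ=−ln(0.0047)/4.768=1.124 → t=1.448; u2·a0=0.3458·4.768=1.649 ≤ a1=1.770 → R1 fires; D=15 G=9 E=5 C=0
Draw 6: a1=0.000, a2=0.000, a3=0.000, a4=0.000, a5=0.475, a0=0.475; τ=−ln(0.9052)/0.475=0.210 → t=1.658; u2·a0=0.4518·0.475=0.215; a1+…+a4=0.000 < 0.215 ≤ a1+…+a5=0.475 → R5 fires; D=16 G=9 E=4 C=2
Draw 7: a1=2.832, a2=0.202, a3=2.896, a4=1.224, a5=0.380, a0=7.534; τ=−ln(0.0369)/7.534=0.438 → t=2.096; u2·a0=0.6568·7.534=4.948; a1+a2=3.034 < 4.948 ≤ a1+…+a3=5.930 → R3 fires; D=18 G=10 E=3 C=1
Draw 8: a1=1.062, a2=0.101, a3=1.086, a4=0.680, a5=0.285, a0=3.214; τ=−ln(0.8511)/3.214=0.050 → t=2.146; u2·a0=0.8957·3.214=2.879; a1+…+a3=2.249 < 2.879 ≤ a1+…+a4=2.929 → R4 fires; D=19 G=9 E=3 C=0
Draw 9: a1=0.000, a2=0.000, a3=0.000, a4=0.000, a5=0.285, a0=0.285; τ=−ln(0.4071)/0.285=3.153 → t=5.299; u2·a0=0.7212·0.285=0.206; a1+…+a4=0.000 < 0.206 ≤ a1+…+a5=0.285 → R5 fires; D=20 G=9 E=2 C=2
Draw 10: a1=1.416, a2=0.202, a3=1.448, a4=1.224, a5=0.190, a0=4.480; τ=−ln(0.8368)/4.480=0.040 → t=5.339; u2·a0=0.4532·4.480=2.030; a1+a2=1.618 < 2.030 ≤ a1+…+a3=3.066 → R3 fires; D=22 G=10 E=1 C=1
Draw 11: a1=0.354, a2=0.101, a3=0.362, a4=0.680, a5=0.095, a0=1.592; τ=−ln(0.2288)/1.592=0.926 → t=6.265; u2·a0=0.8936·1.592=1.423; a1+…+a3=0.817 < 1.423 ≤ a1+…+a4=1.497 → R4 fires; D=23 G=9 E=1 C=0
Draw 12: a1=0.000, a2=0.000, a3=0.000, a4=0.000, a5=0.095, a0=0.095; τ=−ln(0.8885)/0.095=1.244 → t=7.510; u2·a0=0.1769·0.095=0.017; a1+…+a4=0.000 < 0.017 ≤ a1+…+a5=0.095 → R5 fires; D=24 G=9 E=0 C=2
Draw 13: a1=0.000, a2=0.202, a3=0.000, a4=1.224, a5=0.000, a0=1.426; τ=−ln(0.7571)/1.426=0.195 → t=7.705 > T=7.62: stop.
At T=7.62: D=24 G=9 E=0 C=2; the largest is D.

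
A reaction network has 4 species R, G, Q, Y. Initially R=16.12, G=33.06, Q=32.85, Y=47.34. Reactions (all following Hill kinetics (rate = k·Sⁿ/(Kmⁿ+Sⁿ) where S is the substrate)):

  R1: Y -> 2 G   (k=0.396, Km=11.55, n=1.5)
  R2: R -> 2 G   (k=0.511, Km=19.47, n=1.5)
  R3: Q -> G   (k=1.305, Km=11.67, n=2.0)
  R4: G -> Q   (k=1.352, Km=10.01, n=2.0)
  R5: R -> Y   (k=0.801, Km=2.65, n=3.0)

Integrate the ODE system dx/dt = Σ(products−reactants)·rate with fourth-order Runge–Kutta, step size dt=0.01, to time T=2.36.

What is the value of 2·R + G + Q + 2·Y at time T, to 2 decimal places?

Check how each reaction changes W = 2·R + G + Q + 2·Y (weight of products minus weight of reactants):
R1: Y -> 2 G: (1·2) − (2·1) = 2 − 2 = 0
R2: R -> 2 G: (1·2) − (2·1) = 2 − 2 = 0
R3: Q -> G: (1·1) − (1·1) = 1 − 1 = 0
R4: G -> Q: (1·1) − (1·1) = 1 − 1 = 0
R5: R -> Y: (2·1) − (2·1) = 2 − 2 = 0
Every reaction leaves W unchanged, so W is conserved and no simulation is needed: W(T) = W(0) = 2·16.12 + 33.06 + 32.85 + 2·47.34 = 192.83

Value at T = 192.83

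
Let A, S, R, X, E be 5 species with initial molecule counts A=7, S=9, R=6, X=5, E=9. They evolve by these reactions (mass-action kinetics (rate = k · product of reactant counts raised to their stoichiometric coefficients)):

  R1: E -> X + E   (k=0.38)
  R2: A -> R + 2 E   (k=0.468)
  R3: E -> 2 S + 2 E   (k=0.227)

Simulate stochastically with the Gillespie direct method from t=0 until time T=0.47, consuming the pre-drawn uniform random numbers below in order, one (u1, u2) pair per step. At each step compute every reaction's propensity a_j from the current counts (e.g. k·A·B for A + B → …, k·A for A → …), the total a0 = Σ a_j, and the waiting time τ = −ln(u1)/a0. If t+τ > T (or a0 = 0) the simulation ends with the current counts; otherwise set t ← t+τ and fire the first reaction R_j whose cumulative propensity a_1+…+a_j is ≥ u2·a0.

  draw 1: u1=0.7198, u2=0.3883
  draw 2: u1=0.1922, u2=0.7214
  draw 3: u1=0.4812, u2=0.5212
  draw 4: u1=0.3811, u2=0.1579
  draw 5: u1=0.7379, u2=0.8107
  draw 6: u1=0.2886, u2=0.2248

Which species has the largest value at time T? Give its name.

Dominant species at T: E

t=0.000: A=7 S=9 R=6 X=5 E=9
Draw 1: a1=3.420, a2=3.276, a3=2.043, a0=8.739; τ=−ln(0.7198)/8.739=0.038 → t=0.038; u2·a0=0.3883·8.739=3.393 ≤ a1=3.420 → R1 fires; A=7 S=9 R=6 X=6 E=9
Draw 2: a1=3.420, a2=3.276, a3=2.043, a0=8.739; τ=−ln(0.1922)/8.739=0.189 → t=0.226; u2·a0=0.7214·8.739=6.304; a1=3.420 < 6.304 ≤ a1+a2=6.696 → R2 fires; A=6 S=9 R=7 X=6 E=11
Draw 3: a1=4.180, a2=2.808, a3=2.497, a0=9.485; τ=−ln(0.4812)/9.485=0.077 → t=0.303; u2·a0=0.5212·9.485=4.944; a1=4.180 < 4.944 ≤ a1+a2=6.988 → R2 fires; A=5 S=9 R=8 X=6 E=13
Draw 4: a1=4.940, a2=2.340, a3=2.951, a0=10.231; τ=−ln(0.3811)/10.231=0.094 → t=0.398; u2·a0=0.1579·10.231=1.615 ≤ a1=4.940 → R1 fires; A=5 S=9 R=8 X=7 E=13
Draw 5: a1=4.940, a2=2.340, a3=2.951, a0=10.231; τ=−ln(0.7379)/10.231=0.030 → t=0.427; u2·a0=0.8107·10.231=8.294; a1+a2=7.280 < 8.294 ≤ a1+…+a3=10.231 → R3 fires; A=5 S=11 R=8 X=7 E=14
Draw 6: a1=5.320, a2=2.340, a3=3.178, a0=10.838; τ=−ln(0.2886)/10.838=0.115 → t=0.542 > T=0.47: stop.
At T=0.47: A=5 S=11 R=8 X=7 E=14; the largest is E.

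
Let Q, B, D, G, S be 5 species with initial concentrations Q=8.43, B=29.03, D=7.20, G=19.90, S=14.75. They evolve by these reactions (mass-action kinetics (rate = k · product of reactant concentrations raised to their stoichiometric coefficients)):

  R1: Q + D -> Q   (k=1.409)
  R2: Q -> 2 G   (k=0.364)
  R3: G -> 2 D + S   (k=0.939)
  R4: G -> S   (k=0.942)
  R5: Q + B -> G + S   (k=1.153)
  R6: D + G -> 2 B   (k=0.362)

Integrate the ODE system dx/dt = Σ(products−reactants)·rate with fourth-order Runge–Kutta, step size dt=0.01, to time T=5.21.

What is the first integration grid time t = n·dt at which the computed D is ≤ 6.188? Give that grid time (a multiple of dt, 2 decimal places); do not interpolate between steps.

RK4 with dt=0.01: 521 steps to T=5.21. Trajectory (selected grid times):
t=0.00: Q=8.43 B=29.03 D=7.20 G=19.90 S=14.75
t=0.01: Q=6.06 B=27.70 D=6.40 G=21.40 S=17.48
t=0.02: Q=4.41 B=27.03 D=5.87 G=22.18 S=19.53
t=0.58: Q=0.00 B=45.62 D=5.12 G=3.40 S=35.65
t=1.16: Q=0.00 B=48.61 D=5.14 G=0.39 S=37.17
t=1.74: Q=0.00 B=48.95 D=5.14 G=0.04 S=37.34
t=2.32: Q=0.00 B=48.99 D=5.14 G=0.01 S=37.36
t=2.89: Q=0.00 B=48.99 D=5.14 G=0.00 S=37.36
t=3.47: Q=0.00 B=48.99 D=5.14 G=0.00 S=37.36
t=4.05: Q=0.00 B=48.99 D=5.14 G=0.00 S=37.36
t=4.63: Q=0.00 B=48.99 D=5.14 G=0.00 S=37.36
t=5.21: Q=0.00 B=48.99 D=5.14 G=0.00 S=37.36
D(0.01)=6.396 > 6.188 but D(0.02)=5.875 ≤ 6.188, so the first grid time is t=0.02.

Threshold first reached at t = 0.02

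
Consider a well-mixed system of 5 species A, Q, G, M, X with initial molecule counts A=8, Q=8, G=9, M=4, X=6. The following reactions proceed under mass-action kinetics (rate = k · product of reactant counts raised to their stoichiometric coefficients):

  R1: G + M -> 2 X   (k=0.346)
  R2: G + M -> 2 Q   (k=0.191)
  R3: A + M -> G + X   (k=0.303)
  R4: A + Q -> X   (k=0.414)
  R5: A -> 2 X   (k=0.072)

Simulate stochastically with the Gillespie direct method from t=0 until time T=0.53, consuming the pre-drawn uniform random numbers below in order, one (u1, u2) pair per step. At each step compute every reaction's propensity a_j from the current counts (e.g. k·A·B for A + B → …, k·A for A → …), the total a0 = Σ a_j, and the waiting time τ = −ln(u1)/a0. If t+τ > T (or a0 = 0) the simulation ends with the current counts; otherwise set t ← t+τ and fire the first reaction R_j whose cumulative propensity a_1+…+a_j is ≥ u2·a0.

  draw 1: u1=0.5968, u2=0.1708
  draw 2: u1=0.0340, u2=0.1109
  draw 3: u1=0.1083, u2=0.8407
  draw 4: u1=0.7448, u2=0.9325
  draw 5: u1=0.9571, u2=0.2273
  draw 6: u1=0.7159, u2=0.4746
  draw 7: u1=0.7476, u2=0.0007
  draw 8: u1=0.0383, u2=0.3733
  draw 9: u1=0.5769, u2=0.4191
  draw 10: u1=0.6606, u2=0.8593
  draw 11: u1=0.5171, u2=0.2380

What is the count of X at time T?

t=0.000: A=8 Q=8 G=9 M=4 X=6
Draw 1: a1=12.456, a2=6.876, a3=9.696, a4=26.496, a5=0.576, a0=56.100; τ=−ln(0.5968)/56.100=0.009 → t=0.009; u2·a0=0.1708·56.100=9.582 ≤ a1=12.456 → R1 fires; A=8 Q=8 G=8 M=3 X=8
Draw 2: a1=8.304, a2=4.584, a3=7.272, a4=26.496, a5=0.576, a0=47.232; τ=−ln(0.0340)/47.232=0.072 → t=0.081; u2·a0=0.1109·47.232=5.238 ≤ a1=8.304 → R1 fires; A=8 Q=8 G=7 M=2 X=10
Draw 3: a1=4.844, a2=2.674, a3=4.848, a4=26.496, a5=0.576, a0=39.438; τ=−ln(0.1083)/39.438=0.056 → t=0.137; u2·a0=0.8407·39.438=33.156; a1+…+a3=12.366 < 33.156 ≤ a1+…+a4=38.862 → R4 fires; A=7 Q=7 G=7 M=2 X=11
Draw 4: a1=4.844, a2=2.674, a3=4.242, a4=20.286, a5=0.504, a0=32.550; τ=−ln(0.7448)/32.550=0.009 → t=0.146; u2·a0=0.9325·32.550=30.353; a1+…+a3=11.760 < 30.353 ≤ a1+…+a4=32.046 → R4 fires; A=6 Q=6 G=7 M=2 X=12
Draw 5: a1=4.844, a2=2.674, a3=3.636, a4=14.904, a5=0.432, a0=26.490; τ=−ln(0.9571)/26.490=0.002 → t=0.148; u2·a0=0.2273·26.490=6.021; a1=4.844 < 6.021 ≤ a1+a2=7.518 → R2 fires; A=6 Q=8 G=6 M=1 X=12
Draw 6: a1=2.076, a2=1.146, a3=1.818, a4=19.872, a5=0.432, a0=25.344; τ=−ln(0.7159)/25.344=0.013 → t=0.161; u2·a0=0.4746·25.344=12.028; a1+…+a3=5.040 < 12.028 ≤ a1+…+a4=24.912 → R4 fires; A=5 Q=7 G=6 M=1 X=13
Draw 7: a1=2.076, a2=1.146, a3=1.515, a4=14.490, a5=0.360, a0=19.587; τ=−ln(0.7476)/19.587=0.015 → t=0.176; u2·a0=0.0007·19.587=0.014 ≤ a1=2.076 → R1 fires; A=5 Q=7 G=5 M=0 X=15
Draw 8: a1=0.000, a2=0.000, a3=0.000, a4=14.490, a5=0.360, a0=14.850; τ=−ln(0.0383)/14.850=0.220 → t=0.396; u2·a0=0.3733·14.850=5.544; a1+…+a3=0.000 < 5.544 ≤ a1+…+a4=14.490 → R4 fires; A=4 Q=6 G=5 M=0 X=16
Draw 9: a1=0.000, a2=0.000, a3=0.000, a4=9.936, a5=0.288, a0=10.224; τ=−ln(0.5769)/10.224=0.054 → t=0.449; u2·a0=0.4191·10.224=4.285; a1+…+a3=0.000 < 4.285 ≤ a1+…+a4=9.936 → R4 fires; A=3 Q=5 G=5 M=0 X=17
Draw 10: a1=0.000, a2=0.000, a3=0.000, a4=6.210, a5=0.216, a0=6.426; τ=−ln(0.6606)/6.426=0.065 → t=0.514; u2·a0=0.8593·6.426=5.522; a1+…+a3=0.000 < 5.522 ≤ a1+…+a4=6.210 → R4 fires; A=2 Q=4 G=5 M=0 X=18
Draw 11: a1=0.000, a2=0.000, a3=0.000, a4=3.312, a5=0.144, a0=3.456; τ=−ln(0.5171)/3.456=0.191 → t=0.705 > T=0.53: stop.
Read off X at T=0.53: 18

X at T = 18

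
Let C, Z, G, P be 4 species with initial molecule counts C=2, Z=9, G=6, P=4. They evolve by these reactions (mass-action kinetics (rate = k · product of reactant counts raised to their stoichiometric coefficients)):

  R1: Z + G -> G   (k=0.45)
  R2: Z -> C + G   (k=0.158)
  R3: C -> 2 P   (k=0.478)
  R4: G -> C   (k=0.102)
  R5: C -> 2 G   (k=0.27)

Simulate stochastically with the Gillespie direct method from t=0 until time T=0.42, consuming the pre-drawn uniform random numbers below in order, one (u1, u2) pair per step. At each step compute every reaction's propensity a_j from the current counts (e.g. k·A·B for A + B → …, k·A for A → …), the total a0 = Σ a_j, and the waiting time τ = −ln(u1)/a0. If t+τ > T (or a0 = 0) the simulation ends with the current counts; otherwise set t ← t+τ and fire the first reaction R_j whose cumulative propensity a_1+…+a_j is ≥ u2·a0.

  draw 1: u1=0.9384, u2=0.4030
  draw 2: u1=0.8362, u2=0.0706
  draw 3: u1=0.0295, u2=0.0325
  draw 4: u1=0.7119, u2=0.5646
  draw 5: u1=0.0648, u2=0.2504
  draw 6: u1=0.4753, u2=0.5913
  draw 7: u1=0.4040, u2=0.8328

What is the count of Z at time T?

Z at T = 3

t=0.000: C=2 Z=9 G=6 P=4
Draw 1: a1=24.300, a2=1.422, a3=0.956, a4=0.612, a5=0.540, a0=27.830; τ=−ln(0.9384)/27.830=0.002 → t=0.002; u2·a0=0.4030·27.830=11.215 ≤ a1=24.300 → R1 fires; C=2 Z=8 G=6 P=4
Draw 2: a1=21.600, a2=1.264, a3=0.956, a4=0.612, a5=0.540, a0=24.972; τ=−ln(0.8362)/24.972=0.007 → t=0.009; u2·a0=0.0706·24.972=1.763 ≤ a1=21.600 → R1 fires; C=2 Z=7 G=6 P=4
Draw 3: a1=18.900, a2=1.106, a3=0.956, a4=0.612, a5=0.540, a0=22.114; τ=−ln(0.0295)/22.114=0.159 → t=0.169; u2·a0=0.0325·22.114=0.719 ≤ a1=18.900 → R1 fires; C=2 Z=6 G=6 P=4
Draw 4: a1=16.200, a2=0.948, a3=0.956, a4=0.612, a5=0.540, a0=19.256; τ=−ln(0.7119)/19.256=0.018 → t=0.186; u2·a0=0.5646·19.256=10.872 ≤ a1=16.200 → R1 fires; C=2 Z=5 G=6 P=4
Draw 5: a1=13.500, a2=0.790, a3=0.956, a4=0.612, a5=0.540, a0=16.398; τ=−ln(0.0648)/16.398=0.167 → t=0.353; u2·a0=0.2504·16.398=4.106 ≤ a1=13.500 → R1 fires; C=2 Z=4 G=6 P=4
Draw 6: a1=10.800, a2=0.632, a3=0.956, a4=0.612, a5=0.540, a0=13.540; τ=−ln(0.4753)/13.540=0.055 → t=0.408; u2·a0=0.5913·13.540=8.006 ≤ a1=10.800 → R1 fires; C=2 Z=3 G=6 P=4
Draw 7: a1=8.100, a2=0.474, a3=0.956, a4=0.612, a5=0.540, a0=10.682; τ=−ln(0.4040)/10.682=0.085 → t=0.493 > T=0.42: stop.
Read off Z at T=0.42: 3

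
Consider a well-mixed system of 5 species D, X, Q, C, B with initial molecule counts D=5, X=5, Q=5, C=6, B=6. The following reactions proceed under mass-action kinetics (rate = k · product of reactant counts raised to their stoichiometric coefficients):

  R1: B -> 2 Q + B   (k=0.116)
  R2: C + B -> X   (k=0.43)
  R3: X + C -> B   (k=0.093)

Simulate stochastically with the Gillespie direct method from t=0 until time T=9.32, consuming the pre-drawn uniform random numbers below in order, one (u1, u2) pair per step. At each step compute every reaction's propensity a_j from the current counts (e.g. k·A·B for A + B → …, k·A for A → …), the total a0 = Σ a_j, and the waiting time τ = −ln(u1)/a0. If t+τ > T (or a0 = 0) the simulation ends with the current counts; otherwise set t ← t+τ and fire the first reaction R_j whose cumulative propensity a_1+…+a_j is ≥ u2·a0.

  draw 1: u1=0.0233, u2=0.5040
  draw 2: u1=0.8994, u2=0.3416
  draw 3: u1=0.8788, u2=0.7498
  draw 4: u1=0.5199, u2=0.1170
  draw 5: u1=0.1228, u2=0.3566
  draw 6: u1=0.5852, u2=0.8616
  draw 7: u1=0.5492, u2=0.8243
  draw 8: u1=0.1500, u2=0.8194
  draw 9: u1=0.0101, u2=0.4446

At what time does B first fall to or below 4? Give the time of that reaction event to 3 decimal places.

t=0.000: D=5 X=5 Q=5 C=6 B=6
Draw 1: a1=0.696, a2=15.480, a3=2.790, a0=18.966; τ=−ln(0.0233)/18.966=0.198 → t=0.198; u2·a0=0.5040·18.966=9.559; a1=0.696 < 9.559 ≤ a1+a2=16.176 → R2 fires; D=5 X=6 Q=5 C=5 B=5
Draw 2: a1=0.580, a2=10.750, a3=2.790, a0=14.120; τ=−ln(0.8994)/14.120=0.008 → t=0.206; u2·a0=0.3416·14.120=4.823; a1=0.580 < 4.823 ≤ a1+a2=11.330 → R2 fires; D=5 X=7 Q=5 C=4 B=4
Draw 3: a1=0.464, a2=6.880, a3=2.604, a0=9.948; τ=−ln(0.8788)/9.948=0.013 → t=0.219; u2·a0=0.7498·9.948=7.459; a1+a2=7.344 < 7.459 ≤ a1+…+a3=9.948 → R3 fires; D=5 X=6 Q=5 C=3 B=5
Draw 4: a1=0.580, a2=6.450, a3=1.674, a0=8.704; τ=−ln(0.5199)/8.704=0.075 → t=0.294; u2·a0=0.1170·8.704=1.018; a1=0.580 < 1.018 ≤ a1+a2=7.030 → R2 fires; D=5 X=7 Q=5 C=2 B=4
Draw 5: a1=0.464, a2=3.440, a3=1.302, a0=5.206; τ=−ln(0.1228)/5.206=0.403 → t=0.697; u2·a0=0.3566·5.206=1.856; a1=0.464 < 1.856 ≤ a1+a2=3.904 → R2 fires; D=5 X=8 Q=5 C=1 B=3
Draw 6: a1=0.348, a2=1.290, a3=0.744, a0=2.382; τ=−ln(0.5852)/2.382=0.225 → t=0.922; u2·a0=0.8616·2.382=2.052; a1+a2=1.638 < 2.052 ≤ a1+…+a3=2.382 → R3 fires; D=5 X=7 Q=5 C=0 B=4
Draw 7: a1=0.464, a2=0.000, a3=0.000, a0=0.464; τ=−ln(0.5492)/0.464=1.292 → t=2.213; u2·a0=0.8243·0.464=0.382 ≤ a1=0.464 → R1 fires; D=5 X=7 Q=7 C=0 B=4
Draw 8: a1=0.464, a2=0.000, a3=0.000, a0=0.464; τ=−ln(0.1500)/0.464=4.089 → t=6.302; u2·a0=0.8194·0.464=0.380 ≤ a1=0.464 → R1 fires; D=5 X=7 Q=9 C=0 B=4
Draw 9: a1=0.464, a2=0.000, a3=0.000, a0=0.464; τ=−ln(0.0101)/0.464=9.903 → t=16.205 > T=9.32: stop.
B first becomes ≤ 4 when it reaches 4 at the event at t=0.206.

Threshold first reached at t = 0.206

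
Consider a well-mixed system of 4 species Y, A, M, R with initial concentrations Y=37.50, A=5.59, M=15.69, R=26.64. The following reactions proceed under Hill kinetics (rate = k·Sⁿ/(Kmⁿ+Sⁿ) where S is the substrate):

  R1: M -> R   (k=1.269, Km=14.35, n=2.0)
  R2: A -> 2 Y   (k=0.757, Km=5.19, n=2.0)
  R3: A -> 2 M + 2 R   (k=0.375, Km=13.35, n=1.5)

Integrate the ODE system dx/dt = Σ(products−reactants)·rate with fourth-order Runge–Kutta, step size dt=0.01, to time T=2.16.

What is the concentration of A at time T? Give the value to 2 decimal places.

A at T = 4.63

RK4 with dt=0.01: 216 steps to T=2.16. Trajectory (selected grid times):
t=0.00: Y=37.50 A=5.59 M=15.69 R=26.64
t=0.24: Y=37.69 A=5.47 M=15.56 R=26.84
t=0.48: Y=37.88 A=5.36 M=15.44 R=27.04
t=0.72: Y=38.07 A=5.25 M=15.31 R=27.24
t=0.96: Y=38.25 A=5.14 M=15.18 R=27.44
t=1.20: Y=38.43 A=5.04 M=15.06 R=27.63
t=1.44: Y=38.60 A=4.93 M=14.93 R=27.83
t=1.68: Y=38.77 A=4.83 M=14.81 R=28.02
t=1.92: Y=38.94 A=4.73 M=14.68 R=28.20
t=2.16: Y=39.10 A=4.63 M=14.56 R=28.39
Read off A at T=2.16: 4.63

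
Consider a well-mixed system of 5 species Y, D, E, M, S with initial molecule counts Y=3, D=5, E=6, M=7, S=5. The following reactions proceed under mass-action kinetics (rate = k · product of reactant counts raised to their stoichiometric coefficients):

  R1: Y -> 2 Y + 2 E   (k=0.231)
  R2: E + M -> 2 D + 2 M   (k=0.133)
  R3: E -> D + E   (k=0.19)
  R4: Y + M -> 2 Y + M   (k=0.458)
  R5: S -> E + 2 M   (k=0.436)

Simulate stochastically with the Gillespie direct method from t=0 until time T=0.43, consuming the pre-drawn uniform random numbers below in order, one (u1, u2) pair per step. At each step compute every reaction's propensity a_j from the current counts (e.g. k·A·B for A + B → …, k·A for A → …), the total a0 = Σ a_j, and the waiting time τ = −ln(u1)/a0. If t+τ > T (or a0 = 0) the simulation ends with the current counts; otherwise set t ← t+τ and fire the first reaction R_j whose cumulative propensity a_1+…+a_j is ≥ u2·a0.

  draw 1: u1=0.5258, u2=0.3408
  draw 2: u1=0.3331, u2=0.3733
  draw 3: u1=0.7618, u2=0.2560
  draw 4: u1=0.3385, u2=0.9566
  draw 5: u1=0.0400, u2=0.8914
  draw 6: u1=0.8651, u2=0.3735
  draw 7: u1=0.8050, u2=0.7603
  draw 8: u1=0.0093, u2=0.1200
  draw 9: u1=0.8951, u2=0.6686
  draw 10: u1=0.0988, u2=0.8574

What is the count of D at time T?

D at T = 11

t=0.000: Y=3 D=5 E=6 M=7 S=5
Draw 1: a1=0.693, a2=5.586, a3=1.140, a4=9.618, a5=2.180, a0=19.217; τ=−ln(0.5258)/19.217=0.033 → t=0.033; u2·a0=0.3408·19.217=6.549; a1+a2=6.279 < 6.549 ≤ a1+…+a3=7.419 → R3 fires; Y=3 D=6 E=6 M=7 S=5
Draw 2: a1=0.693, a2=5.586, a3=1.140, a4=9.618, a5=2.180, a0=19.217; τ=−ln(0.3331)/19.217=0.057 → t=0.091; u2·a0=0.3733·19.217=7.174; a1+a2=6.279 < 7.174 ≤ a1+…+a3=7.419 → R3 fires; Y=3 D=7 E=6 M=7 S=5
Draw 3: a1=0.693, a2=5.586, a3=1.140, a4=9.618, a5=2.180, a0=19.217; τ=−ln(0.7618)/19.217=0.014 → t=0.105; u2·a0=0.2560·19.217=4.920; a1=0.693 < 4.920 ≤ a1+a2=6.279 → R2 fires; Y=3 D=9 E=5 M=8 S=5
Draw 4: a1=0.693, a2=5.320, a3=0.950, a4=10.992, a5=2.180, a0=20.135; τ=−ln(0.3385)/20.135=0.054 → t=0.159; u2·a0=0.9566·20.135=19.261; a1+…+a4=17.955 < 19.261 ≤ a1+…+a5=20.135 → R5 fires; Y=3 D=9 E=6 M=10 S=4
Draw 5: a1=0.693, a2=7.980, a3=1.140, a4=13.740, a5=1.744, a0=25.297; τ=−ln(0.0400)/25.297=0.127 → t=0.286; u2·a0=0.8914·25.297=22.550; a1+…+a3=9.813 < 22.550 ≤ a1+…+a4=23.553 → R4 fires; Y=4 D=9 E=6 M=10 S=4
Draw 6: a1=0.924, a2=7.980, a3=1.140, a4=18.320, a5=1.744, a0=30.108; τ=−ln(0.8651)/30.108=0.005 → t=0.291; u2·a0=0.3735·30.108=11.245; a1+…+a3=10.044 < 11.245 ≤ a1+…+a4=28.364 → R4 fires; Y=5 D=9 E=6 M=10 S=4
Draw 7: a1=1.155, a2=7.980, a3=1.140, a4=22.900, a5=1.744, a0=34.919; τ=−ln(0.8050)/34.919=0.006 → t=0.297; u2·a0=0.7603·34.919=26.549; a1+…+a3=10.275 < 26.549 ≤ a1+…+a4=33.175 → R4 fires; Y=6 D=9 E=6 M=10 S=4
Draw 8: a1=1.386, a2=7.980, a3=1.140, a4=27.480, a5=1.744, a0=39.730; τ=−ln(0.0093)/39.730=0.118 → t=0.415; u2·a0=0.1200·39.730=4.768; a1=1.386 < 4.768 ≤ a1+a2=9.366 → R2 fires; Y=6 D=11 E=5 M=11 S=4
Draw 9: a1=1.386, a2=7.315, a3=0.950, a4=30.228, a5=1.744, a0=41.623; τ=−ln(0.8951)/41.623=0.003 → t=0.417; u2·a0=0.6686·41.623=27.829; a1+…+a3=9.651 < 27.829 ≤ a1+…+a4=39.879 → R4 fires; Y=7 D=11 E=5 M=11 S=4
Draw 10: a1=1.617, a2=7.315, a3=0.950, a4=35.266, a5=1.744, a0=46.892; τ=−ln(0.0988)/46.892=0.049 → t=0.467 > T=0.43: stop.
Read off D at T=0.43: 11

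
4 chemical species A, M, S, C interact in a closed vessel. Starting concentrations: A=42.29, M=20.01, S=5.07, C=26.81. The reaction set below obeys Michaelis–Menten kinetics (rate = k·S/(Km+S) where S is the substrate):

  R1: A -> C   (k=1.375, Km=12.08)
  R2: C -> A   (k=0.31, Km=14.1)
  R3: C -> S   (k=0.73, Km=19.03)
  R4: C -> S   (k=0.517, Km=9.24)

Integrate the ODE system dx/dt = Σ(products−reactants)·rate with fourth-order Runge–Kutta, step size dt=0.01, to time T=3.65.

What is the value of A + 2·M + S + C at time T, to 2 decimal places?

Value at T = 114.19

Check how each reaction changes W = A + 2·M + S + C (weight of products minus weight of reactants):
R1: A -> C: (1·1) − (1·1) = 1 − 1 = 0
R2: C -> A: (1·1) − (1·1) = 1 − 1 = 0
R3: C -> S: (1·1) − (1·1) = 1 − 1 = 0
R4: C -> S: (1·1) − (1·1) = 1 − 1 = 0
Every reaction leaves W unchanged, so W is conserved and no simulation is needed: W(T) = W(0) = 42.29 + 2·20.01 + 5.07 + 26.81 = 114.19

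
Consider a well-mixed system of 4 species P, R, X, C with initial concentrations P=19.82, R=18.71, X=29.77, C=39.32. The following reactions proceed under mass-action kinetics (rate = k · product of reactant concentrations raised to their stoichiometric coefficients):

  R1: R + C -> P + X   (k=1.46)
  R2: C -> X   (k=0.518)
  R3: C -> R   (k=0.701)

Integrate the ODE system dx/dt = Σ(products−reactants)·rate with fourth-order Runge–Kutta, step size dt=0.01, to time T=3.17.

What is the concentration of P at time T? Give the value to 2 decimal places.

RK4 with dt=0.01: 317 steps to T=3.17. Trajectory (selected grid times):
t=0.00: P=19.82 R=18.71 X=29.77 C=39.32
t=0.35: P=41.99 R=0.49 X=54.85 C=10.30
t=0.70: P=43.83 R=0.48 X=58.05 C=5.26
t=1.06: P=44.79 R=0.48 X=59.72 C=2.63
t=1.41: P=45.26 R=0.48 X=60.54 C=1.34
t=1.76: P=45.50 R=0.48 X=60.95 C=0.69
t=2.11: P=45.62 R=0.48 X=61.17 C=0.35
t=2.47: P=45.69 R=0.48 X=61.28 C=0.18
t=2.82: P=45.72 R=0.48 X=61.33 C=0.09
t=3.17: P=45.73 R=0.48 X=61.36 C=0.05
Read off P at T=3.17: 45.73

P at T = 45.73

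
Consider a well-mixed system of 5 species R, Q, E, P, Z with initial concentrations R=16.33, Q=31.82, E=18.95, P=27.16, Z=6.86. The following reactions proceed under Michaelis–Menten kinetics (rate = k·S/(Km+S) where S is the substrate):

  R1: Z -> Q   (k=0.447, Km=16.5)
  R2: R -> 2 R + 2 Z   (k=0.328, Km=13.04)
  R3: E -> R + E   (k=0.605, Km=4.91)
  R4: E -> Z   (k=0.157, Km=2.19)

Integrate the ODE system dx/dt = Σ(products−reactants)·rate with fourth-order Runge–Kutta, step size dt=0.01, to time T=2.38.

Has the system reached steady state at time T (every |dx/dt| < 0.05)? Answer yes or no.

Steady state at T: no

RK4 with dt=0.01: 238 steps to T=2.38. Trajectory (selected grid times):
t=0.00: R=16.33 Q=31.82 E=18.95 P=27.16 Z=6.86
t=0.26: R=16.50 Q=31.85 E=18.91 P=27.16 Z=6.96
t=0.53: R=16.68 Q=31.89 E=18.88 P=27.16 Z=7.06
t=0.79: R=16.85 Q=31.93 E=18.84 P=27.16 Z=7.16
t=1.06: R=17.03 Q=31.96 E=18.80 P=27.16 Z=7.26
t=1.32: R=17.21 Q=32.00 E=18.76 P=27.16 Z=7.36
t=1.59: R=17.39 Q=32.04 E=18.73 P=27.16 Z=7.46
t=1.85: R=17.56 Q=32.07 E=18.69 P=27.16 Z=7.55
t=2.12: R=17.74 Q=32.11 E=18.65 P=27.16 Z=7.66
t=2.38: R=17.91 Q=32.15 E=18.62 P=27.16 Z=7.75
Rates at T: R1=0.1429, R2=0.1898, R3=0.4787, R4=0.1405
dx/dt at T (Σ net stoichiometry × rate): R=+0.6686, Q=+0.1429, E=-0.1405, P=+0.0000, Z=+0.3772
Largest |dx/dt| is |+0.6686| (R) ≥ 0.05 → not steady.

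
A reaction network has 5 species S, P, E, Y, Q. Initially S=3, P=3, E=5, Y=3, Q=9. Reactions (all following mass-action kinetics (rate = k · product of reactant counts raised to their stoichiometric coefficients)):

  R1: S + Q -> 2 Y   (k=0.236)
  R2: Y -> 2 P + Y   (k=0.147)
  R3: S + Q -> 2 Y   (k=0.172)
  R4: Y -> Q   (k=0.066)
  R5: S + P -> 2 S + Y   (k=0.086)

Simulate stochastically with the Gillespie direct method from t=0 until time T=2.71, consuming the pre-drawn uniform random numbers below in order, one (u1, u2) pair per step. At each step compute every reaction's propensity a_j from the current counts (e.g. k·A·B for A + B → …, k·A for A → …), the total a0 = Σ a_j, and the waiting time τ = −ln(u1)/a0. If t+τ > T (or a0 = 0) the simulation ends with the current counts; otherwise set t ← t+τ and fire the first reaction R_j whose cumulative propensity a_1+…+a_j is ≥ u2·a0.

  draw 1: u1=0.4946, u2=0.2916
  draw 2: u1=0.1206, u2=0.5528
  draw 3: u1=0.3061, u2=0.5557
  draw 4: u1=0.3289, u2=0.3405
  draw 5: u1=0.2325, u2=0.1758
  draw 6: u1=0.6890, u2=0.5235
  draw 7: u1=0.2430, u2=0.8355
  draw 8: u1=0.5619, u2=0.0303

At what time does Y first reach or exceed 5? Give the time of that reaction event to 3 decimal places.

t=0.000: S=3 P=3 E=5 Y=3 Q=9
Draw 1: a1=6.372, a2=0.441, a3=4.644, a4=0.198, a5=0.774, a0=12.429; τ=−ln(0.4946)/12.429=0.057 → t=0.057; u2·a0=0.2916·12.429=3.624 ≤ a1=6.372 → R1 fires; S=2 P=3 E=5 Y=5 Q=8
Draw 2: a1=3.776, a2=0.735, a3=2.752, a4=0.330, a5=0.516, a0=8.109; τ=−ln(0.1206)/8.109=0.261 → t=0.317; u2·a0=0.5528·8.109=4.483; a1=3.776 < 4.483 ≤ a1+a2=4.511 → R2 fires; S=2 P=5 E=5 Y=5 Q=8
Draw 3: a1=3.776, a2=0.735, a3=2.752, a4=0.330, a5=0.860, a0=8.453; τ=−ln(0.3061)/8.453=0.140 → t=0.458; u2·a0=0.5557·8.453=4.697; a1+a2=4.511 < 4.697 ≤ a1+…+a3=7.263 → R3 fires; S=1 P=5 E=5 Y=7 Q=7
Draw 4: a1=1.652, a2=1.029, a3=1.204, a4=0.462, a5=0.430, a0=4.777; τ=−ln(0.3289)/4.777=0.233 → t=0.690; u2·a0=0.3405·4.777=1.627 ≤ a1=1.652 → R1 fires; S=0 P=5 E=5 Y=9 Q=6
Draw 5: a1=0.000, a2=1.323, a3=0.000, a4=0.594, a5=0.000, a0=1.917; τ=−ln(0.2325)/1.917=0.761 → t=1.451; u2·a0=0.1758·1.917=0.337; a1=0.000 < 0.337 ≤ a1+a2=1.323 → R2 fires; S=0 P=7 E=5 Y=9 Q=6
Draw 6: a1=0.000, a2=1.323, a3=0.000, a4=0.594, a5=0.000, a0=1.917; τ=−ln(0.6890)/1.917=0.194 → t=1.646; u2·a0=0.5235·1.917=1.004; a1=0.000 < 1.004 ≤ a1+a2=1.323 → R2 fires; S=0 P=9 E=5 Y=9 Q=6
Draw 7: a1=0.000, a2=1.323, a3=0.000, a4=0.594, a5=0.000, a0=1.917; τ=−ln(0.2430)/1.917=0.738 → t=2.384; u2·a0=0.8355·1.917=1.602; a1+…+a3=1.323 < 1.602 ≤ a1+…+a4=1.917 → R4 fires; S=0 P=9 E=5 Y=8 Q=7
Draw 8: a1=0.000, a2=1.176, a3=0.000, a4=0.528, a5=0.000, a0=1.704; τ=−ln(0.5619)/1.704=0.338 → t=2.722 > T=2.71: stop.
Y first becomes ≥ 5 when it reaches 5 at the event at t=0.057.

Threshold first reached at t = 0.057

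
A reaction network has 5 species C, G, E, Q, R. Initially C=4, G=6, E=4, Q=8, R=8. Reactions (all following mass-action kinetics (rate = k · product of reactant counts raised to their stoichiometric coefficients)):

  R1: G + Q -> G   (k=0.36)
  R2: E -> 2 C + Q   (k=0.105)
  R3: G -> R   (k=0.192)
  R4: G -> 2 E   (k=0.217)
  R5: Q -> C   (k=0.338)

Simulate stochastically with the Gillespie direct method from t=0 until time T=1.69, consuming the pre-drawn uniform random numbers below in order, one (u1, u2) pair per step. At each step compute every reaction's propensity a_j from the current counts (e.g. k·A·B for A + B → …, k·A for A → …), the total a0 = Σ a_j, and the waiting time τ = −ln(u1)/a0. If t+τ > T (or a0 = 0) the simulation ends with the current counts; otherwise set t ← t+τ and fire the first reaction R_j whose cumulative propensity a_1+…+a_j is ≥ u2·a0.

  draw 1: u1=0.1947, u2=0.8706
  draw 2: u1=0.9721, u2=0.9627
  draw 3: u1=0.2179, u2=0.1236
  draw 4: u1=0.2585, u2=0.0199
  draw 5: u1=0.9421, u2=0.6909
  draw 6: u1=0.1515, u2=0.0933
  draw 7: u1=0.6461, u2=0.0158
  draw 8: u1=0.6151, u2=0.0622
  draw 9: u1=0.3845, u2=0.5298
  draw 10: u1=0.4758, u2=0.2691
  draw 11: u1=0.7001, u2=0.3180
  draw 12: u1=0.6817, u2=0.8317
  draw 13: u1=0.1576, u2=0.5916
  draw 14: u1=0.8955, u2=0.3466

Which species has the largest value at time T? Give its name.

t=0.000: C=4 G=6 E=4 Q=8 R=8
Draw 1: a1=17.280, a2=0.420, a3=1.152, a4=1.302, a5=2.704, a0=22.858; τ=−ln(0.1947)/22.858=0.072 → t=0.072; u2·a0=0.8706·22.858=19.900; a1+…+a3=18.852 < 19.900 ≤ a1+…+a4=20.154 → R4 fires; C=4 G=5 E=6 Q=8 R=8
Draw 2: a1=14.400, a2=0.630, a3=0.960, a4=1.085, a5=2.704, a0=19.779; τ=−ln(0.9721)/19.779=0.001 → t=0.073; u2·a0=0.9627·19.779=19.041; a1+…+a4=17.075 < 19.041 ≤ a1+…+a5=19.779 → R5 fires; C=5 G=5 E=6 Q=7 R=8
Draw 3: a1=12.600, a2=0.630, a3=0.960, a4=1.085, a5=2.366, a0=17.641; τ=−ln(0.2179)/17.641=0.086 → t=0.159; u2·a0=0.1236·17.641=2.180 ≤ a1=12.600 → R1 fires; C=5 G=5 E=6 Q=6 R=8
Draw 4: a1=10.800, a2=0.630, a3=0.960, a4=1.085, a5=2.028, a0=15.503; τ=−ln(0.2585)/15.503=0.087 → t=0.247; u2·a0=0.0199·15.503=0.309 ≤ a1=10.800 → R1 fires; C=5 G=5 E=6 Q=5 R=8
Draw 5: a1=9.000, a2=0.630, a3=0.960, a4=1.085, a5=1.690, a0=13.365; τ=−ln(0.9421)/13.365=0.004 → t=0.251; u2·a0=0.6909·13.365=9.234; a1=9.000 < 9.234 ≤ a1+a2=9.630 → R2 fires; C=7 G=5 E=5 Q=6 R=8
Draw 6: a1=10.800, a2=0.525, a3=0.960, a4=1.085, a5=2.028, a0=15.398; τ=−ln(0.1515)/15.398=0.123 → t=0.374; u2·a0=0.0933·15.398=1.437 ≤ a1=10.800 → R1 fires; C=7 G=5 E=5 Q=5 R=8
Draw 7: a1=9.000, a2=0.525, a3=0.960, a4=1.085, a5=1.690, a0=13.260; τ=−ln(0.6461)/13.260=0.033 → t=0.407; u2·a0=0.0158·13.260=0.210 ≤ a1=9.000 → R1 fires; C=7 G=5 E=5 Q=4 R=8
Draw 8: a1=7.200, a2=0.525, a3=0.960, a4=1.085, a5=1.352, a0=11.122; τ=−ln(0.6151)/11.122=0.044 → t=0.450; u2·a0=0.0622·11.122=0.692 ≤ a1=7.200 → R1 fires; C=7 G=5 E=5 Q=3 R=8
Draw 9: a1=5.400, a2=0.525, a3=0.960, a4=1.085, a5=1.014, a0=8.984; τ=−ln(0.3845)/8.984=0.106 → t=0.557; u2·a0=0.5298·8.984=4.760 ≤ a1=5.400 → R1 fires; C=7 G=5 E=5 Q=2 R=8
Draw 10: a1=3.600, a2=0.525, a3=0.960, a4=1.085, a5=0.676, a0=6.846; τ=−ln(0.4758)/6.846=0.108 → t=0.665; u2·a0=0.2691·6.846=1.842 ≤ a1=3.600 → R1 fires; C=7 G=5 E=5 Q=1 R=8
Draw 11: a1=1.800, a2=0.525, a3=0.960, a4=1.085, a5=0.338, a0=4.708; τ=−ln(0.7001)/4.708=0.076 → t=0.741; u2·a0=0.3180·4.708=1.497 ≤ a1=1.800 → R1 fires; C=7 G=5 E=5 Q=0 R=8
Draw 12: a1=0.000, a2=0.525, a3=0.960, a4=1.085, a5=0.000, a0=2.570; τ=−ln(0.6817)/2.570=0.149 → t=0.890; u2·a0=0.8317·2.570=2.137; a1+…+a3=1.485 < 2.137 ≤ a1+…+a4=2.570 → R4 fires; C=7 G=4 E=7 Q=0 R=8
Draw 13: a1=0.000, a2=0.735, a3=0.768, a4=0.868, a5=0.000, a0=2.371; τ=−ln(0.1576)/2.371=0.779 → t=1.669; u2·a0=0.5916·2.371=1.403; a1+a2=0.735 < 1.403 ≤ a1+…+a3=1.503 → R3 fires; C=7 G=3 E=7 Q=0 R=9
Draw 14: a1=0.000, a2=0.735, a3=0.576, a4=0.651, a5=0.000, a0=1.962; τ=−ln(0.8955)/1.962=0.056 → t=1.726 > T=1.69: stop.
At T=1.69: C=7 G=3 E=7 Q=0 R=9; the largest is R.

Dominant species at T: R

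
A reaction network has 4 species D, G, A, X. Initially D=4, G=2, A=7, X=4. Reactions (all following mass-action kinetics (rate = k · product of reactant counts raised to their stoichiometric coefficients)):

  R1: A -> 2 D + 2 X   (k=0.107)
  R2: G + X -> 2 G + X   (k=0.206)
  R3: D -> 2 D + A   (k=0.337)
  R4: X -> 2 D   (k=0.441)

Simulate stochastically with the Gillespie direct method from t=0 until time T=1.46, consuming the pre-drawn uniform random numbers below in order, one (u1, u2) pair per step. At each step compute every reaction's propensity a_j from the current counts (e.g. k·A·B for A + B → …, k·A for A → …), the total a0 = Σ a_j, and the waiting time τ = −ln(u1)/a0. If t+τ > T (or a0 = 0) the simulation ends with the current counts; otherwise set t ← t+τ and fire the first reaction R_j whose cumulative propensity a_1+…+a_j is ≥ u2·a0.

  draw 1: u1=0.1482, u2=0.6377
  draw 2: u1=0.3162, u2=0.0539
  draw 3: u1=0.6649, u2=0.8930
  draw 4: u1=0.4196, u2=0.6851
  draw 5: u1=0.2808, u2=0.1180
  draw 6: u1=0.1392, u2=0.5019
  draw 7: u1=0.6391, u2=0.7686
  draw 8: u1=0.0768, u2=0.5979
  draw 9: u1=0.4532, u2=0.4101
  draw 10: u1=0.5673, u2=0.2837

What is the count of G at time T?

G at T = 3

t=0.000: D=4 G=2 A=7 X=4
Draw 1: a1=0.749, a2=1.648, a3=1.348, a4=1.764, a0=5.509; τ=−ln(0.1482)/5.509=0.347 → t=0.347; u2·a0=0.6377·5.509=3.513; a1+a2=2.397 < 3.513 ≤ a1+…+a3=3.745 → R3 fires; D=5 G=2 A=8 X=4
Draw 2: a1=0.856, a2=1.648, a3=1.685, a4=1.764, a0=5.953; τ=−ln(0.3162)/5.953=0.193 → t=0.540; u2·a0=0.0539·5.953=0.321 ≤ a1=0.856 → R1 fires; D=7 G=2 A=7 X=6
Draw 3: a1=0.749, a2=2.472, a3=2.359, a4=2.646, a0=8.226; τ=−ln(0.6649)/8.226=0.050 → t=0.590; u2·a0=0.8930·8.226=7.346; a1+…+a3=5.580 < 7.346 ≤ a1+…+a4=8.226 → R4 fires; D=9 G=2 A=7 X=5
Draw 4: a1=0.749, a2=2.060, a3=3.033, a4=2.205, a0=8.047; τ=−ln(0.4196)/8.047=0.108 → t=0.698; u2·a0=0.6851·8.047=5.513; a1+a2=2.809 < 5.513 ≤ a1+…+a3=5.842 → R3 fires; D=10 G=2 A=8 X=5
Draw 5: a1=0.856, a2=2.060, a3=3.370, a4=2.205, a0=8.491; τ=−ln(0.2808)/8.491=0.150 → t=0.847; u2·a0=0.1180·8.491=1.002; a1=0.856 < 1.002 ≤ a1+a2=2.916 → R2 fires; D=10 G=3 A=8 X=5
Draw 6: a1=0.856, a2=3.090, a3=3.370, a4=2.205, a0=9.521; τ=−ln(0.1392)/9.521=0.207 → t=1.054; u2·a0=0.5019·9.521=4.779; a1+a2=3.946 < 4.779 ≤ a1+…+a3=7.316 → R3 fires; D=11 G=3 A=9 X=5
Draw 7: a1=0.963, a2=3.090, a3=3.707, a4=2.205, a0=9.965; τ=−ln(0.6391)/9.965=0.045 → t=1.099; u2·a0=0.7686·9.965=7.659; a1+a2=4.053 < 7.659 ≤ a1+…+a3=7.760 → R3 fires; D=12 G=3 A=10 X=5
Draw 8: a1=1.070, a2=3.090, a3=4.044, a4=2.205, a0=10.409; τ=−ln(0.0768)/10.409=0.247 → t=1.346; u2·a0=0.5979·10.409=6.224; a1+a2=4.160 < 6.224 ≤ a1+…+a3=8.204 → R3 fires; D=13 G=3 A=11 X=5
Draw 9: a1=1.177, a2=3.090, a3=4.381, a4=2.205, a0=10.853; τ=−ln(0.4532)/10.853=0.073 → t=1.419; u2·a0=0.4101·10.853=4.451; a1+a2=4.267 < 4.451 ≤ a1+…+a3=8.648 → R3 fires; D=14 G=3 A=12 X=5
Draw 10: a1=1.284, a2=3.090, a3=4.718, a4=2.205, a0=11.297; τ=−ln(0.5673)/11.297=0.050 → t=1.469 > T=1.46: stop.
Read off G at T=1.46: 3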